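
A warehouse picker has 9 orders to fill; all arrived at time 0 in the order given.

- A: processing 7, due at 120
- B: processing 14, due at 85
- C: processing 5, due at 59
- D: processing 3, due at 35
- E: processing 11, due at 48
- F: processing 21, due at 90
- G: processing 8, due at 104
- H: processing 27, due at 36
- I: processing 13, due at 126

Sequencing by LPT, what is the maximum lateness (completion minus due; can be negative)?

74

LPT (decreasing processing time): H F B I E G A C D.
H: 0→27, due 36, lateness -9
F: 27→48, due 90, lateness -42
B: 48→62, due 85, lateness -23
I: 62→75, due 126, lateness -51
E: 75→86, due 48, lateness 38
G: 86→94, due 104, lateness -10
A: 94→101, due 120, lateness -19
C: 101→106, due 59, lateness 47
D: 106→109, due 35, lateness 74
Maximum = 74.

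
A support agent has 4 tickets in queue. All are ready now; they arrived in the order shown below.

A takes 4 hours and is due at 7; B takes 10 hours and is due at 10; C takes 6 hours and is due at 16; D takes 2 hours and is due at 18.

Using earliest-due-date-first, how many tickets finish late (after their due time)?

3

EDD (increasing due date): A B C D.
A: 0→4, due 7, tardiness 0
B: 4→14, due 10, tardiness 4
C: 14→20, due 16, tardiness 4
D: 20→22, due 18, tardiness 4
Late tickets: 3.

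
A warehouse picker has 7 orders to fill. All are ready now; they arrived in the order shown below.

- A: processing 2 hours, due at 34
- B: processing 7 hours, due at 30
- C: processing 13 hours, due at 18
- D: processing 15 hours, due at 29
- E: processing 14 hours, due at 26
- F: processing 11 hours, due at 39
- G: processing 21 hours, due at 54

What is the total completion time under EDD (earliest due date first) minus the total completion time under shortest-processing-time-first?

71

EDD (increasing due date): C E D B A F G.
C: 0→13
E: 13→27
D: 27→42
B: 42→49
A: 49→51
F: 51→62
G: 62→83
Sum = 13+27+42+49+51+62+83 = 327.
SPT (increasing processing time): A B F C E D G.
A: 0→2
B: 2→9
F: 9→20
C: 20→33
E: 33→47
D: 47→62
G: 62→83
Sum = 2+9+20+33+47+62+83 = 256.
Difference = 327 − 256 = 71.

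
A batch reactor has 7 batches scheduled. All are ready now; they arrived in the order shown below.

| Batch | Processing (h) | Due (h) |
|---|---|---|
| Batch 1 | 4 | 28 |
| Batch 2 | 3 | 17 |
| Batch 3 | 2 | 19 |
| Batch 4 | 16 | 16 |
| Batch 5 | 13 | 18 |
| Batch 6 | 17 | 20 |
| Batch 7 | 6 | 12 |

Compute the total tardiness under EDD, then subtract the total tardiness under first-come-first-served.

EDD (increasing due date): Batch 7 Batch 4 Batch 2 Batch 5 Batch 3 Batch 6 Batch 1.
Batch 7: 0→6, due 12, tardiness 0
Batch 4: 6→22, due 16, tardiness 6
Batch 2: 22→25, due 17, tardiness 8
Batch 5: 25→38, due 18, tardiness 20
Batch 3: 38→40, due 19, tardiness 21
Batch 6: 40→57, due 20, tardiness 37
Batch 1: 57→61, due 28, tardiness 33
Sum = 0+6+8+20+21+37+33 = 125.
FIFO (arrival order): Batch 1 Batch 2 Batch 3 Batch 4 Batch 5 Batch 6 Batch 7.
Batch 1: 0→4, due 28, tardiness 0
Batch 2: 4→7, due 17, tardiness 0
Batch 3: 7→9, due 19, tardiness 0
Batch 4: 9→25, due 16, tardiness 9
Batch 5: 25→38, due 18, tardiness 20
Batch 6: 38→55, due 20, tardiness 35
Batch 7: 55→61, due 12, tardiness 49
Sum = 0+0+0+9+20+35+49 = 113.
Difference = 125 − 113 = 12.

12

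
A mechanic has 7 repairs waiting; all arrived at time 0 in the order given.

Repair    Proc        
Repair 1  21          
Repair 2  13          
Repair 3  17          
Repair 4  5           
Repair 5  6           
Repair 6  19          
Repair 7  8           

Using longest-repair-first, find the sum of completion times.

LPT (decreasing processing time): Repair 1 Repair 6 Repair 3 Repair 2 Repair 7 Repair 5 Repair 4.
Repair 1: 0→21
Repair 6: 21→40
Repair 3: 40→57
Repair 2: 57→70
Repair 7: 70→78
Repair 5: 78→84
Repair 4: 84→89
Sum = 21+40+57+70+78+84+89 = 439.

439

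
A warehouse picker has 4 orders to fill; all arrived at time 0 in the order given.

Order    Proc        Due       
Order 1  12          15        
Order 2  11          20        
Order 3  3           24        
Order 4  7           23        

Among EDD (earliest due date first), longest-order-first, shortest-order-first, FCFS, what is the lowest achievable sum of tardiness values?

EDD (increasing due date): Order 1 Order 2 Order 4 Order 3.
Order 1: 0→12, due 15, tardiness 0
Order 2: 12→23, due 20, tardiness 3
Order 4: 23→30, due 23, tardiness 7
Order 3: 30→33, due 24, tardiness 9
Sum = 0+3+7+9 = 19.
LPT (decreasing processing time): Order 1 Order 2 Order 4 Order 3.
Order 1: 0→12, due 15, tardiness 0
Order 2: 12→23, due 20, tardiness 3
Order 4: 23→30, due 23, tardiness 7
Order 3: 30→33, due 24, tardiness 9
Sum = 0+3+7+9 = 19.
SPT (increasing processing time): Order 3 Order 4 Order 2 Order 1.
Order 3: 0→3, due 24, tardiness 0
Order 4: 3→10, due 23, tardiness 0
Order 2: 10→21, due 20, tardiness 1
Order 1: 21→33, due 15, tardiness 18
Sum = 0+0+1+18 = 19.
FIFO (arrival order): Order 1 Order 2 Order 3 Order 4.
Order 1: 0→12, due 15, tardiness 0
Order 2: 12→23, due 20, tardiness 3
Order 3: 23→26, due 24, tardiness 2
Order 4: 26→33, due 23, tardiness 10
Sum = 0+3+2+10 = 15.
EDD 19, LPT 19, SPT 19, FIFO 15 → minimum 15.

15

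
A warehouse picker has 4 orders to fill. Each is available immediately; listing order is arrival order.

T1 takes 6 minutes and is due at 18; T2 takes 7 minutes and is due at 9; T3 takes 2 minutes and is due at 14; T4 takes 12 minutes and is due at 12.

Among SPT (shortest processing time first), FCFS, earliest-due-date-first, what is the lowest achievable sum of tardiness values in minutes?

SPT (increasing processing time): T3 T1 T2 T4.
T3: 0→2, due 14, tardiness 0
T1: 2→8, due 18, tardiness 0
T2: 8→15, due 9, tardiness 6
T4: 15→27, due 12, tardiness 15
Sum = 0+0+6+15 = 21.
FIFO (arrival order): T1 T2 T3 T4.
T1: 0→6, due 18, tardiness 0
T2: 6→13, due 9, tardiness 4
T3: 13→15, due 14, tardiness 1
T4: 15→27, due 12, tardiness 15
Sum = 0+4+1+15 = 20.
EDD (increasing due date): T2 T4 T3 T1.
T2: 0→7, due 9, tardiness 0
T4: 7→19, due 12, tardiness 7
T3: 19→21, due 14, tardiness 7
T1: 21→27, due 18, tardiness 9
Sum = 0+7+7+9 = 23.
SPT 21, FIFO 20, EDD 23 → minimum 20.

20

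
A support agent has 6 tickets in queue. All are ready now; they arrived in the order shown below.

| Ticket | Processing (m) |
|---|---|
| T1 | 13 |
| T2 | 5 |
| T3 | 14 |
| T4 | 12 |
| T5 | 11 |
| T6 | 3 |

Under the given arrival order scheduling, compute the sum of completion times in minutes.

FIFO (arrival order): T1 T2 T3 T4 T5 T6.
T1: 0→13
T2: 13→18
T3: 18→32
T4: 32→44
T5: 44→55
T6: 55→58
Sum = 13+18+32+44+55+58 = 220.

220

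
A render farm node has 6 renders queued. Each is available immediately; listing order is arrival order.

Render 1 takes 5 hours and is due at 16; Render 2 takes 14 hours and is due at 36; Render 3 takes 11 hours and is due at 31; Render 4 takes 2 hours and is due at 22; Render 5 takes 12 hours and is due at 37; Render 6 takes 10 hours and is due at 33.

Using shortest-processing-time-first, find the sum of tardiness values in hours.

SPT (increasing processing time): Render 4 Render 1 Render 6 Render 3 Render 5 Render 2.
Render 4: 0→2, due 22, tardiness 0
Render 1: 2→7, due 16, tardiness 0
Render 6: 7→17, due 33, tardiness 0
Render 3: 17→28, due 31, tardiness 0
Render 5: 28→40, due 37, tardiness 3
Render 2: 40→54, due 36, tardiness 18
Sum = 0+0+0+0+3+18 = 21.

21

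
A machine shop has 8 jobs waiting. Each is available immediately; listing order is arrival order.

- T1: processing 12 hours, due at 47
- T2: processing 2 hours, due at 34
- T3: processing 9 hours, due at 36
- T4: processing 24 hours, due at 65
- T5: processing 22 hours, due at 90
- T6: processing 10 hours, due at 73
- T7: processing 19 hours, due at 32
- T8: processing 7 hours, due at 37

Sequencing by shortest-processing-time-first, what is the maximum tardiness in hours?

SPT (increasing processing time): T2 T8 T3 T6 T1 T7 T5 T4.
T2: 0→2, due 34, tardiness 0
T8: 2→9, due 37, tardiness 0
T3: 9→18, due 36, tardiness 0
T6: 18→28, due 73, tardiness 0
T1: 28→40, due 47, tardiness 0
T7: 40→59, due 32, tardiness 27
T5: 59→81, due 90, tardiness 0
T4: 81→105, due 65, tardiness 40
Maximum = 40.

40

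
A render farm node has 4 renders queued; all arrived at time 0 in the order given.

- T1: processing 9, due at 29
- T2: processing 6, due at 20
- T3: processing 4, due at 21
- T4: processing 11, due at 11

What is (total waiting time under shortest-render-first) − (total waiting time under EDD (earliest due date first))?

-16

SPT (increasing processing time): T3 T2 T1 T4.
T3: waits 0, runs 0→4
T2: waits 4, runs 4→10
T1: waits 10, runs 10→19
T4: waits 19, runs 19→30
Sum = 0+4+10+19 = 33.
EDD (increasing due date): T4 T2 T3 T1.
T4: waits 0, runs 0→11
T2: waits 11, runs 11→17
T3: waits 17, runs 17→21
T1: waits 21, runs 21→30
Sum = 0+11+17+21 = 49.
Difference = 33 − 49 = -16.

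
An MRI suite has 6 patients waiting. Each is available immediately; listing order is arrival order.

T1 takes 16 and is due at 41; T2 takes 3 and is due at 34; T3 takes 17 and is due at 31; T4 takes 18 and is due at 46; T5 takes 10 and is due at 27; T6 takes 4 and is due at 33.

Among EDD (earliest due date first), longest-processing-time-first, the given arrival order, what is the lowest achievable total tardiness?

EDD (increasing due date): T5 T3 T6 T2 T1 T4.
T5: 0→10, due 27, tardiness 0
T3: 10→27, due 31, tardiness 0
T6: 27→31, due 33, tardiness 0
T2: 31→34, due 34, tardiness 0
T1: 34→50, due 41, tardiness 9
T4: 50→68, due 46, tardiness 22
Sum = 0+0+0+0+9+22 = 31.
LPT (decreasing processing time): T4 T3 T1 T5 T6 T2.
T4: 0→18, due 46, tardiness 0
T3: 18→35, due 31, tardiness 4
T1: 35→51, due 41, tardiness 10
T5: 51→61, due 27, tardiness 34
T6: 61→65, due 33, tardiness 32
T2: 65→68, due 34, tardiness 34
Sum = 0+4+10+34+32+34 = 114.
FIFO (arrival order): T1 T2 T3 T4 T5 T6.
T1: 0→16, due 41, tardiness 0
T2: 16→19, due 34, tardiness 0
T3: 19→36, due 31, tardiness 5
T4: 36→54, due 46, tardiness 8
T5: 54→64, due 27, tardiness 37
T6: 64→68, due 33, tardiness 35
Sum = 0+0+5+8+37+35 = 85.
EDD 31, LPT 114, FIFO 85 → minimum 31.

31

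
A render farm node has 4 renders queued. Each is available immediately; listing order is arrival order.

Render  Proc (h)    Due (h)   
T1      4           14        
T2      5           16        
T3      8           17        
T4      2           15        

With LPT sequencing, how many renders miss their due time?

LPT (decreasing processing time): T3 T2 T1 T4.
T3: 0→8, due 17, tardiness 0
T2: 8→13, due 16, tardiness 0
T1: 13→17, due 14, tardiness 3
T4: 17→19, due 15, tardiness 4
Late renders: 2.

2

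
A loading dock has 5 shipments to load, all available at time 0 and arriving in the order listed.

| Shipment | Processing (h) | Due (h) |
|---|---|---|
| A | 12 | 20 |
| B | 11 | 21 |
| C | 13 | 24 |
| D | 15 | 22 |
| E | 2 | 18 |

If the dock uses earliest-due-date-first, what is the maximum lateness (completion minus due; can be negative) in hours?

29

EDD (increasing due date): E A B D C.
E: 0→2, due 18, lateness -16
A: 2→14, due 20, lateness -6
B: 14→25, due 21, lateness 4
D: 25→40, due 22, lateness 18
C: 40→53, due 24, lateness 29
Maximum = 29.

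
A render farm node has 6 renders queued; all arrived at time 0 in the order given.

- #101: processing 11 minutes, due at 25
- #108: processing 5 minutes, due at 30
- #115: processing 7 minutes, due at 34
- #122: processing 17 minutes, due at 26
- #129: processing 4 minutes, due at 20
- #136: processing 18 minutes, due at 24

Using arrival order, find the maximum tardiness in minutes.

38

FIFO (arrival order): #101 #108 #115 #122 #129 #136.
#101: 0→11, due 25, tardiness 0
#108: 11→16, due 30, tardiness 0
#115: 16→23, due 34, tardiness 0
#122: 23→40, due 26, tardiness 14
#129: 40→44, due 20, tardiness 24
#136: 44→62, due 24, tardiness 38
Maximum = 38.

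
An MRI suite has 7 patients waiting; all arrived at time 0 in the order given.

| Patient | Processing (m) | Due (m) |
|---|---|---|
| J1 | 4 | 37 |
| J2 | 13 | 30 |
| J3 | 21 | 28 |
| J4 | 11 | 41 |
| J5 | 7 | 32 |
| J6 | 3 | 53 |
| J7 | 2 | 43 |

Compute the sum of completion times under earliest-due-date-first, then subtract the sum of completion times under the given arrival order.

32

EDD (increasing due date): J3 J2 J5 J1 J4 J7 J6.
J3: 0→21
J2: 21→34
J5: 34→41
J1: 41→45
J4: 45→56
J7: 56→58
J6: 58→61
Sum = 21+34+41+45+56+58+61 = 316.
FIFO (arrival order): J1 J2 J3 J4 J5 J6 J7.
J1: 0→4
J2: 4→17
J3: 17→38
J4: 38→49
J5: 49→56
J6: 56→59
J7: 59→61
Sum = 4+17+38+49+56+59+61 = 284.
Difference = 316 − 284 = 32.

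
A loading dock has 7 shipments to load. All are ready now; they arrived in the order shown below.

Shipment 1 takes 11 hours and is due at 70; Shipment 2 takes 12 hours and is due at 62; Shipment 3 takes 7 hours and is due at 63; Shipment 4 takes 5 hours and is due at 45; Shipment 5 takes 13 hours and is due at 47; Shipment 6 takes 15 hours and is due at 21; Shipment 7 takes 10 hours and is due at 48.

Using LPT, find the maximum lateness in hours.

28

LPT (decreasing processing time): Shipment 6 Shipment 5 Shipment 2 Shipment 1 Shipment 7 Shipment 3 Shipment 4.
Shipment 6: 0→15, due 21, lateness -6
Shipment 5: 15→28, due 47, lateness -19
Shipment 2: 28→40, due 62, lateness -22
Shipment 1: 40→51, due 70, lateness -19
Shipment 7: 51→61, due 48, lateness 13
Shipment 3: 61→68, due 63, lateness 5
Shipment 4: 68→73, due 45, lateness 28
Maximum = 28.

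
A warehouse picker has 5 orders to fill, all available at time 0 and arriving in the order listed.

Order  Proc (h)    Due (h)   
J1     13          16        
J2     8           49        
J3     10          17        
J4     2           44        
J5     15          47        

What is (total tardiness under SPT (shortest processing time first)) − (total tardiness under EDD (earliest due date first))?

15

SPT (increasing processing time): J4 J2 J3 J1 J5.
J4: 0→2, due 44, tardiness 0
J2: 2→10, due 49, tardiness 0
J3: 10→20, due 17, tardiness 3
J1: 20→33, due 16, tardiness 17
J5: 33→48, due 47, tardiness 1
Sum = 0+0+3+17+1 = 21.
EDD (increasing due date): J1 J3 J4 J5 J2.
J1: 0→13, due 16, tardiness 0
J3: 13→23, due 17, tardiness 6
J4: 23→25, due 44, tardiness 0
J5: 25→40, due 47, tardiness 0
J2: 40→48, due 49, tardiness 0
Sum = 0+6+0+0+0 = 6.
Difference = 21 − 6 = 15.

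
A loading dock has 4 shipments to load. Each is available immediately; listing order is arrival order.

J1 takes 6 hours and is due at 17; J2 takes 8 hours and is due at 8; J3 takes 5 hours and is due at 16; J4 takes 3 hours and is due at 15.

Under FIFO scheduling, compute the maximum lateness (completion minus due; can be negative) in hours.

FIFO (arrival order): J1 J2 J3 J4.
J1: 0→6, due 17, lateness -11
J2: 6→14, due 8, lateness 6
J3: 14→19, due 16, lateness 3
J4: 19→22, due 15, lateness 7
Maximum = 7.

7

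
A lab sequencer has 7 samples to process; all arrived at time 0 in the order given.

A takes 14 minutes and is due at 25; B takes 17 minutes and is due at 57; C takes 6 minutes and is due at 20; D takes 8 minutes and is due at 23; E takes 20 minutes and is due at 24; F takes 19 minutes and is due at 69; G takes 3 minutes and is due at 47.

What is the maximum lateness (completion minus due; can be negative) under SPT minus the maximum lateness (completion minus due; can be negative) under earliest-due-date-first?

SPT (increasing processing time): G C D A B F E.
G: 0→3, due 47, lateness -44
C: 3→9, due 20, lateness -11
D: 9→17, due 23, lateness -6
A: 17→31, due 25, lateness 6
B: 31→48, due 57, lateness -9
F: 48→67, due 69, lateness -2
E: 67→87, due 24, lateness 63
Maximum = 63.
EDD (increasing due date): C D E A G B F.
C: 0→6, due 20, lateness -14
D: 6→14, due 23, lateness -9
E: 14→34, due 24, lateness 10
A: 34→48, due 25, lateness 23
G: 48→51, due 47, lateness 4
B: 51→68, due 57, lateness 11
F: 68→87, due 69, lateness 18
Maximum = 23.
Difference = 63 − 23 = 40.

40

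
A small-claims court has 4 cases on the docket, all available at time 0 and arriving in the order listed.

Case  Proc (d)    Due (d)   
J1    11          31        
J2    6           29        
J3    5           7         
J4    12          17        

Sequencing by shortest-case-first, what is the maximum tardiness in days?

SPT (increasing processing time): J3 J2 J1 J4.
J3: 0→5, due 7, tardiness 0
J2: 5→11, due 29, tardiness 0
J1: 11→22, due 31, tardiness 0
J4: 22→34, due 17, tardiness 17
Maximum = 17.

17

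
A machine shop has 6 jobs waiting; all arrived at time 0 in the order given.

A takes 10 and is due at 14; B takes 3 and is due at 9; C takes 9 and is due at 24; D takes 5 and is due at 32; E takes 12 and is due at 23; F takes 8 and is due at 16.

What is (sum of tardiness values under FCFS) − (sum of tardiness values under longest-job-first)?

FIFO (arrival order): A B C D E F.
A: 0→10, due 14, tardiness 0
B: 10→13, due 9, tardiness 4
C: 13→22, due 24, tardiness 0
D: 22→27, due 32, tardiness 0
E: 27→39, due 23, tardiness 16
F: 39→47, due 16, tardiness 31
Sum = 0+4+0+0+16+31 = 51.
LPT (decreasing processing time): E A C F D B.
E: 0→12, due 23, tardiness 0
A: 12→22, due 14, tardiness 8
C: 22→31, due 24, tardiness 7
F: 31→39, due 16, tardiness 23
D: 39→44, due 32, tardiness 12
B: 44→47, due 9, tardiness 38
Sum = 0+8+7+23+12+38 = 88.
Difference = 51 − 88 = -37.

-37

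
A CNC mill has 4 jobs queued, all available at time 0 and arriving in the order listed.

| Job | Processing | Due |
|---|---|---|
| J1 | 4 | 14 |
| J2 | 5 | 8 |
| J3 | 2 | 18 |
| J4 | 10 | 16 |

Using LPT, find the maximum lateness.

7

LPT (decreasing processing time): J4 J2 J1 J3.
J4: 0→10, due 16, lateness -6
J2: 10→15, due 8, lateness 7
J1: 15→19, due 14, lateness 5
J3: 19→21, due 18, lateness 3
Maximum = 7.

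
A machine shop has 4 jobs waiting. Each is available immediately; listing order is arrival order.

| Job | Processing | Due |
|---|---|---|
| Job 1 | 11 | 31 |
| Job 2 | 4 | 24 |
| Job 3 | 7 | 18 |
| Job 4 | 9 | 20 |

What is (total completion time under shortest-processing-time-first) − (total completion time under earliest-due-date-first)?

-8

SPT (increasing processing time): Job 2 Job 3 Job 4 Job 1.
Job 2: 0→4
Job 3: 4→11
Job 4: 11→20
Job 1: 20→31
Sum = 4+11+20+31 = 66.
EDD (increasing due date): Job 3 Job 4 Job 2 Job 1.
Job 3: 0→7
Job 4: 7→16
Job 2: 16→20
Job 1: 20→31
Sum = 7+16+20+31 = 74.
Difference = 66 − 74 = -8.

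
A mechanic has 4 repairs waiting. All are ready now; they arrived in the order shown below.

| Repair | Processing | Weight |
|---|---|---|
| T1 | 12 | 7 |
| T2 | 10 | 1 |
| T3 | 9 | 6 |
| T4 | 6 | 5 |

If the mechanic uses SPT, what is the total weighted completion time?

SPT (increasing processing time): T4 T3 T2 T1.
T4: finishes 6, weight 5, w·C = 30
T3: finishes 15, weight 6, w·C = 90
T2: finishes 25, weight 1, w·C = 25
T1: finishes 37, weight 7, w·C = 259
Sum = 30+90+25+259 = 404.

404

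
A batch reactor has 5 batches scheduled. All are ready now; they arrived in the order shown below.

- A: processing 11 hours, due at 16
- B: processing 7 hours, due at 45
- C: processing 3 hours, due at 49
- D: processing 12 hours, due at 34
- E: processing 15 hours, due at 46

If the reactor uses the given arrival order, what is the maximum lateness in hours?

2

FIFO (arrival order): A B C D E.
A: 0→11, due 16, lateness -5
B: 11→18, due 45, lateness -27
C: 18→21, due 49, lateness -28
D: 21→33, due 34, lateness -1
E: 33→48, due 46, lateness 2
Maximum = 2.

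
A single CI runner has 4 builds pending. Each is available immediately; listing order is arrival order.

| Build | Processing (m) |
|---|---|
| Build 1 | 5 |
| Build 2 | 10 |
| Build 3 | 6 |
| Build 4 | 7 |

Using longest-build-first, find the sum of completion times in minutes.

LPT (decreasing processing time): Build 2 Build 4 Build 3 Build 1.
Build 2: 0→10
Build 4: 10→17
Build 3: 17→23
Build 1: 23→28
Sum = 10+17+23+28 = 78.

78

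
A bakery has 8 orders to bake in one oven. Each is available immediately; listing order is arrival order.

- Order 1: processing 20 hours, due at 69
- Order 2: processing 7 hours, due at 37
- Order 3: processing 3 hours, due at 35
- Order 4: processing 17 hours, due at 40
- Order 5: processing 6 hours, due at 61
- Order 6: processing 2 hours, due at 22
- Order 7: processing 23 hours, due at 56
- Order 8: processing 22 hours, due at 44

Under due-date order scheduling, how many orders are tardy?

4

EDD (increasing due date): Order 6 Order 3 Order 2 Order 4 Order 8 Order 7 Order 5 Order 1.
Order 6: 0→2, due 22, tardiness 0
Order 3: 2→5, due 35, tardiness 0
Order 2: 5→12, due 37, tardiness 0
Order 4: 12→29, due 40, tardiness 0
Order 8: 29→51, due 44, tardiness 7
Order 7: 51→74, due 56, tardiness 18
Order 5: 74→80, due 61, tardiness 19
Order 1: 80→100, due 69, tardiness 31
Late orders: 4.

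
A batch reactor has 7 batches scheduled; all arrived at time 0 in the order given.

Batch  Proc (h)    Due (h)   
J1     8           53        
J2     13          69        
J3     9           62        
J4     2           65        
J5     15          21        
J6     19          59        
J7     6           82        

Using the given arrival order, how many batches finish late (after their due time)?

2

FIFO (arrival order): J1 J2 J3 J4 J5 J6 J7.
J1: 0→8, due 53, tardiness 0
J2: 8→21, due 69, tardiness 0
J3: 21→30, due 62, tardiness 0
J4: 30→32, due 65, tardiness 0
J5: 32→47, due 21, tardiness 26
J6: 47→66, due 59, tardiness 7
J7: 66→72, due 82, tardiness 0
Late batches: 2.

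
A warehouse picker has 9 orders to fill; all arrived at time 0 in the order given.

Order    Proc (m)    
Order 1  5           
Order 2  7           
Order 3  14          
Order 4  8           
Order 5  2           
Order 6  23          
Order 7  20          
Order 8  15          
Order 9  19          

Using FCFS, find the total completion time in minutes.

FIFO (arrival order): Order 1 Order 2 Order 3 Order 4 Order 5 Order 6 Order 7 Order 8 Order 9.
Order 1: 0→5
Order 2: 5→12
Order 3: 12→26
Order 4: 26→34
Order 5: 34→36
Order 6: 36→59
Order 7: 59→79
Order 8: 79→94
Order 9: 94→113
Sum = 5+12+26+34+36+59+79+94+113 = 458.

458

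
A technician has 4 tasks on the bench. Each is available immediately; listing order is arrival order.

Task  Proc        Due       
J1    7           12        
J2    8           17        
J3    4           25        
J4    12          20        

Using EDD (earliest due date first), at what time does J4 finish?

EDD (increasing due date): J1 J2 J4 J3.
J1: 0→7
J2: 7→15
J4: 15→27

27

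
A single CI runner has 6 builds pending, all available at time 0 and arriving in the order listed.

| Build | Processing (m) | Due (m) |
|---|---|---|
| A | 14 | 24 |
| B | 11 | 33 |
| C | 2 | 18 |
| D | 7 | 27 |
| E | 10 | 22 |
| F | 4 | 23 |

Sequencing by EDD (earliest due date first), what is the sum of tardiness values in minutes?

EDD (increasing due date): C E F A D B.
C: 0→2, due 18, tardiness 0
E: 2→12, due 22, tardiness 0
F: 12→16, due 23, tardiness 0
A: 16→30, due 24, tardiness 6
D: 30→37, due 27, tardiness 10
B: 37→48, due 33, tardiness 15
Sum = 0+0+0+6+10+15 = 31.

31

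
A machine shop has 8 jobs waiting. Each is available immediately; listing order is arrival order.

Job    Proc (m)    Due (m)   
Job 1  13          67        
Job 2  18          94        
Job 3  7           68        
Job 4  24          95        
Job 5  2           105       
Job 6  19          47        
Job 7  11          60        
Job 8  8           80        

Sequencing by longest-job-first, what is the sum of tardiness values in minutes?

LPT (decreasing processing time): Job 4 Job 6 Job 2 Job 1 Job 7 Job 8 Job 3 Job 5.
Job 4: 0→24, due 95, tardiness 0
Job 6: 24→43, due 47, tardiness 0
Job 2: 43→61, due 94, tardiness 0
Job 1: 61→74, due 67, tardiness 7
Job 7: 74→85, due 60, tardiness 25
Job 8: 85→93, due 80, tardiness 13
Job 3: 93→100, due 68, tardiness 32
Job 5: 100→102, due 105, tardiness 0
Sum = 0+0+0+7+25+13+32+0 = 77.

77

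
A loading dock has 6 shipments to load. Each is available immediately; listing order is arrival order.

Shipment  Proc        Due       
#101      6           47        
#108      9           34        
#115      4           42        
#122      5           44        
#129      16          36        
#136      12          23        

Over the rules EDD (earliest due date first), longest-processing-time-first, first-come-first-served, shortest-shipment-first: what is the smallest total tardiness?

EDD (increasing due date): #136 #108 #129 #115 #122 #101.
#136: 0→12, due 23, tardiness 0
#108: 12→21, due 34, tardiness 0
#129: 21→37, due 36, tardiness 1
#115: 37→41, due 42, tardiness 0
#122: 41→46, due 44, tardiness 2
#101: 46→52, due 47, tardiness 5
Sum = 0+0+1+0+2+5 = 8.
LPT (decreasing processing time): #129 #136 #108 #101 #122 #115.
#129: 0→16, due 36, tardiness 0
#136: 16→28, due 23, tardiness 5
#108: 28→37, due 34, tardiness 3
#101: 37→43, due 47, tardiness 0
#122: 43→48, due 44, tardiness 4
#115: 48→52, due 42, tardiness 10
Sum = 0+5+3+0+4+10 = 22.
FIFO (arrival order): #101 #108 #115 #122 #129 #136.
#101: 0→6, due 47, tardiness 0
#108: 6→15, due 34, tardiness 0
#115: 15→19, due 42, tardiness 0
#122: 19→24, due 44, tardiness 0
#129: 24→40, due 36, tardiness 4
#136: 40→52, due 23, tardiness 29
Sum = 0+0+0+0+4+29 = 33.
SPT (increasing processing time): #115 #122 #101 #108 #136 #129.
#115: 0→4, due 42, tardiness 0
#122: 4→9, due 44, tardiness 0
#101: 9→15, due 47, tardiness 0
#108: 15→24, due 34, tardiness 0
#136: 24→36, due 23, tardiness 13
#129: 36→52, due 36, tardiness 16
Sum = 0+0+0+0+13+16 = 29.
EDD 8, LPT 22, FIFO 33, SPT 29 → minimum 8.

8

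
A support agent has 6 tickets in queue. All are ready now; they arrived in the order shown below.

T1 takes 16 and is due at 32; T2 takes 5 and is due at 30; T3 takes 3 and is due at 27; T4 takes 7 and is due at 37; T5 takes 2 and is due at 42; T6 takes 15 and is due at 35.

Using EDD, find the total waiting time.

120

EDD (increasing due date): T3 T2 T1 T6 T4 T5.
T3: waits 0, runs 0→3
T2: waits 3, runs 3→8
T1: waits 8, runs 8→24
T6: waits 24, runs 24→39
T4: waits 39, runs 39→46
T5: waits 46, runs 46→48
Sum = 0+3+8+24+39+46 = 120.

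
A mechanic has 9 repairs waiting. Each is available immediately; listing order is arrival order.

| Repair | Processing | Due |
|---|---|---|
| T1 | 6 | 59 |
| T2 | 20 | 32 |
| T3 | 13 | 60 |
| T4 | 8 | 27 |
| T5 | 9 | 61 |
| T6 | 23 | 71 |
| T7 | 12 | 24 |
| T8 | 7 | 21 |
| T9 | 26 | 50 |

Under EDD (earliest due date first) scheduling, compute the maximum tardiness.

53

EDD (increasing due date): T8 T7 T4 T2 T9 T1 T3 T5 T6.
T8: 0→7, due 21, tardiness 0
T7: 7→19, due 24, tardiness 0
T4: 19→27, due 27, tardiness 0
T2: 27→47, due 32, tardiness 15
T9: 47→73, due 50, tardiness 23
T1: 73→79, due 59, tardiness 20
T3: 79→92, due 60, tardiness 32
T5: 92→101, due 61, tardiness 40
T6: 101→124, due 71, tardiness 53
Maximum = 53.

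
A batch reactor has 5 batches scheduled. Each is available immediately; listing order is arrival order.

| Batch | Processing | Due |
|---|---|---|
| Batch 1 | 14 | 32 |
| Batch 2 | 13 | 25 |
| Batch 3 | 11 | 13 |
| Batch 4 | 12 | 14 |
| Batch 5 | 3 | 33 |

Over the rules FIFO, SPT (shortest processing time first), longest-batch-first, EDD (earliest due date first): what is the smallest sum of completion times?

FIFO (arrival order): Batch 1 Batch 2 Batch 3 Batch 4 Batch 5.
Batch 1: 0→14
Batch 2: 14→27
Batch 3: 27→38
Batch 4: 38→50
Batch 5: 50→53
Sum = 14+27+38+50+53 = 182.
SPT (increasing processing time): Batch 5 Batch 3 Batch 4 Batch 2 Batch 1.
Batch 5: 0→3
Batch 3: 3→14
Batch 4: 14→26
Batch 2: 26→39
Batch 1: 39→53
Sum = 3+14+26+39+53 = 135.
LPT (decreasing processing time): Batch 1 Batch 2 Batch 4 Batch 3 Batch 5.
Batch 1: 0→14
Batch 2: 14→27
Batch 4: 27→39
Batch 3: 39→50
Batch 5: 50→53
Sum = 14+27+39+50+53 = 183.
EDD (increasing due date): Batch 3 Batch 4 Batch 2 Batch 1 Batch 5.
Batch 3: 0→11
Batch 4: 11→23
Batch 2: 23→36
Batch 1: 36→50
Batch 5: 50→53
Sum = 11+23+36+50+53 = 173.
FIFO 182, SPT 135, LPT 183, EDD 173 → minimum 135.

135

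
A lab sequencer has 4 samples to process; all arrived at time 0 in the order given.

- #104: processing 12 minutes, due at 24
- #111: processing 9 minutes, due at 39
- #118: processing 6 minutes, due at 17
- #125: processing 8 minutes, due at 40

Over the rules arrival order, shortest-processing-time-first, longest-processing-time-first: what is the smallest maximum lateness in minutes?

10

FIFO (arrival order): #104 #111 #118 #125.
#104: 0→12, due 24, lateness -12
#111: 12→21, due 39, lateness -18
#118: 21→27, due 17, lateness 10
#125: 27→35, due 40, lateness -5
Maximum = 10.
SPT (increasing processing time): #118 #125 #111 #104.
#118: 0→6, due 17, lateness -11
#125: 6→14, due 40, lateness -26
#111: 14→23, due 39, lateness -16
#104: 23→35, due 24, lateness 11
Maximum = 11.
LPT (decreasing processing time): #104 #111 #125 #118.
#104: 0→12, due 24, lateness -12
#111: 12→21, due 39, lateness -18
#125: 21→29, due 40, lateness -11
#118: 29→35, due 17, lateness 18
Maximum = 18.
FIFO 10, SPT 11, LPT 18 → minimum 10.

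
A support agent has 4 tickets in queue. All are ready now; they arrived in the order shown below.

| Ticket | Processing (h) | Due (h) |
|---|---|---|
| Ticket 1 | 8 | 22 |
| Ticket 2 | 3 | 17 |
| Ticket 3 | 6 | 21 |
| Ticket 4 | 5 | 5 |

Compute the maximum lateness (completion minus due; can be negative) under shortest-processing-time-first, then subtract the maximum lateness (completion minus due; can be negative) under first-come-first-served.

-14

SPT (increasing processing time): Ticket 2 Ticket 4 Ticket 3 Ticket 1.
Ticket 2: 0→3, due 17, lateness -14
Ticket 4: 3→8, due 5, lateness 3
Ticket 3: 8→14, due 21, lateness -7
Ticket 1: 14→22, due 22, lateness 0
Maximum = 3.
FIFO (arrival order): Ticket 1 Ticket 2 Ticket 3 Ticket 4.
Ticket 1: 0→8, due 22, lateness -14
Ticket 2: 8→11, due 17, lateness -6
Ticket 3: 11→17, due 21, lateness -4
Ticket 4: 17→22, due 5, lateness 17
Maximum = 17.
Difference = 3 − 17 = -14.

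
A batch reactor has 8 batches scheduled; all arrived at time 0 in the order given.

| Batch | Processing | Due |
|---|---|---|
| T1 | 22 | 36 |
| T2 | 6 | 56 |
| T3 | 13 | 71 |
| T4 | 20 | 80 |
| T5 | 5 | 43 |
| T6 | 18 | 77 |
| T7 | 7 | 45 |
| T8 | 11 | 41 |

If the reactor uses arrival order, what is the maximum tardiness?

FIFO (arrival order): T1 T2 T3 T4 T5 T6 T7 T8.
T1: 0→22, due 36, tardiness 0
T2: 22→28, due 56, tardiness 0
T3: 28→41, due 71, tardiness 0
T4: 41→61, due 80, tardiness 0
T5: 61→66, due 43, tardiness 23
T6: 66→84, due 77, tardiness 7
T7: 84→91, due 45, tardiness 46
T8: 91→102, due 41, tardiness 61
Maximum = 61.

61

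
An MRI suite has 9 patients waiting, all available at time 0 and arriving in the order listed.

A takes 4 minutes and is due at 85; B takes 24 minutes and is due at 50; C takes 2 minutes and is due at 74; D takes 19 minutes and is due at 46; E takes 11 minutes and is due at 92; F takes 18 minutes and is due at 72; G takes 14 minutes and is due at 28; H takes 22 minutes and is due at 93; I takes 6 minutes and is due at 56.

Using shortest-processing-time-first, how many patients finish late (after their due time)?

SPT (increasing processing time): C A I E G F D H B.
C: 0→2, due 74, tardiness 0
A: 2→6, due 85, tardiness 0
I: 6→12, due 56, tardiness 0
E: 12→23, due 92, tardiness 0
G: 23→37, due 28, tardiness 9
F: 37→55, due 72, tardiness 0
D: 55→74, due 46, tardiness 28
H: 74→96, due 93, tardiness 3
B: 96→120, due 50, tardiness 70
Late patients: 4.

4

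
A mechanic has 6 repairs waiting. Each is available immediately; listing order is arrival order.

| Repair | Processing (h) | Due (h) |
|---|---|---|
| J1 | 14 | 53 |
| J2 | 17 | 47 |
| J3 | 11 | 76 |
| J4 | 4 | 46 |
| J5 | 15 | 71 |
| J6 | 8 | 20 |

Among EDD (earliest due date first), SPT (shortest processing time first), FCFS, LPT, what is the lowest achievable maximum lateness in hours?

-7

EDD (increasing due date): J6 J4 J2 J1 J5 J3.
J6: 0→8, due 20, lateness -12
J4: 8→12, due 46, lateness -34
J2: 12→29, due 47, lateness -18
J1: 29→43, due 53, lateness -10
J5: 43→58, due 71, lateness -13
J3: 58→69, due 76, lateness -7
Maximum = -7.
SPT (increasing processing time): J4 J6 J3 J1 J5 J2.
J4: 0→4, due 46, lateness -42
J6: 4→12, due 20, lateness -8
J3: 12→23, due 76, lateness -53
J1: 23→37, due 53, lateness -16
J5: 37→52, due 71, lateness -19
J2: 52→69, due 47, lateness 22
Maximum = 22.
FIFO (arrival order): J1 J2 J3 J4 J5 J6.
J1: 0→14, due 53, lateness -39
J2: 14→31, due 47, lateness -16
J3: 31→42, due 76, lateness -34
J4: 42→46, due 46, lateness 0
J5: 46→61, due 71, lateness -10
J6: 61→69, due 20, lateness 49
Maximum = 49.
LPT (decreasing processing time): J2 J5 J1 J3 J6 J4.
J2: 0→17, due 47, lateness -30
J5: 17→32, due 71, lateness -39
J1: 32→46, due 53, lateness -7
J3: 46→57, due 76, lateness -19
J6: 57→65, due 20, lateness 45
J4: 65→69, due 46, lateness 23
Maximum = 45.
EDD -7, SPT 22, FIFO 49, LPT 45 → minimum -7.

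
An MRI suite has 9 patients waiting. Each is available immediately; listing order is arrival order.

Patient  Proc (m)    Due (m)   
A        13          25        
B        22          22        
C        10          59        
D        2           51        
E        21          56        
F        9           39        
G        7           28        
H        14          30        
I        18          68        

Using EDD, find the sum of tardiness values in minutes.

EDD (increasing due date): B A G H F D E C I.
B: 0→22, due 22, tardiness 0
A: 22→35, due 25, tardiness 10
G: 35→42, due 28, tardiness 14
H: 42→56, due 30, tardiness 26
F: 56→65, due 39, tardiness 26
D: 65→67, due 51, tardiness 16
E: 67→88, due 56, tardiness 32
C: 88→98, due 59, tardiness 39
I: 98→116, due 68, tardiness 48
Sum = 0+10+14+26+26+16+32+39+48 = 211.

211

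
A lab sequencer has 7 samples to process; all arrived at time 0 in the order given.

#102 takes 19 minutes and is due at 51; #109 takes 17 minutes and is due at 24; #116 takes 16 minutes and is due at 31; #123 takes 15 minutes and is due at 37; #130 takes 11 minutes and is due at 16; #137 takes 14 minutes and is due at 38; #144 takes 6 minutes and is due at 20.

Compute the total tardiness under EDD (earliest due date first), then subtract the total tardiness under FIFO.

-112

EDD (increasing due date): #130 #144 #109 #116 #123 #137 #102.
#130: 0→11, due 16, tardiness 0
#144: 11→17, due 20, tardiness 0
#109: 17→34, due 24, tardiness 10
#116: 34→50, due 31, tardiness 19
#123: 50→65, due 37, tardiness 28
#137: 65→79, due 38, tardiness 41
#102: 79→98, due 51, tardiness 47
Sum = 0+0+10+19+28+41+47 = 145.
FIFO (arrival order): #102 #109 #116 #123 #130 #137 #144.
#102: 0→19, due 51, tardiness 0
#109: 19→36, due 24, tardiness 12
#116: 36→52, due 31, tardiness 21
#123: 52→67, due 37, tardiness 30
#130: 67→78, due 16, tardiness 62
#137: 78→92, due 38, tardiness 54
#144: 92→98, due 20, tardiness 78
Sum = 0+12+21+30+62+54+78 = 257.
Difference = 145 − 257 = -112.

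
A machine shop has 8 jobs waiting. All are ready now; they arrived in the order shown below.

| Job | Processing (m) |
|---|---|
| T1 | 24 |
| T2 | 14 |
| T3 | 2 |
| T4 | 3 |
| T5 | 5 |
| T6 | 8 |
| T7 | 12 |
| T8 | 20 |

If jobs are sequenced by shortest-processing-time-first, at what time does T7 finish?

30

SPT (increasing processing time): T3 T4 T5 T6 T7 T2 T8 T1.
T3: 0→2
T4: 2→5
T5: 5→10
T6: 10→18
T7: 18→30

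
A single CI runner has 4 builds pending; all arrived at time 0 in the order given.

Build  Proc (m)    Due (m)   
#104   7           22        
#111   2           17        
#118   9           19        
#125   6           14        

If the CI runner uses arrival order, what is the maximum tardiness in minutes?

FIFO (arrival order): #104 #111 #118 #125.
#104: 0→7, due 22, tardiness 0
#111: 7→9, due 17, tardiness 0
#118: 9→18, due 19, tardiness 0
#125: 18→24, due 14, tardiness 10
Maximum = 10.

10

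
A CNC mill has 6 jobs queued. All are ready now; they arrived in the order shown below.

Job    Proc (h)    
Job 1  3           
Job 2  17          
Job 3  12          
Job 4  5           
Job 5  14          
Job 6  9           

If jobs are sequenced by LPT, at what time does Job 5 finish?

31

LPT (decreasing processing time): Job 2 Job 5 Job 3 Job 6 Job 4 Job 1.
Job 2: 0→17
Job 5: 17→31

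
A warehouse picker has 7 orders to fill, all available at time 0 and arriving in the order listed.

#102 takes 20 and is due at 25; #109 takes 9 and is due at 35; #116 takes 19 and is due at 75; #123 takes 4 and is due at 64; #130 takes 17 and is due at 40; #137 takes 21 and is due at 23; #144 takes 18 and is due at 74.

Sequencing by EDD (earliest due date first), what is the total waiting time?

EDD (increasing due date): #137 #102 #109 #130 #123 #144 #116.
#137: waits 0, runs 0→21
#102: waits 21, runs 21→41
#109: waits 41, runs 41→50
#130: waits 50, runs 50→67
#123: waits 67, runs 67→71
#144: waits 71, runs 71→89
#116: waits 89, runs 89→108
Sum = 0+21+41+50+67+71+89 = 339.

339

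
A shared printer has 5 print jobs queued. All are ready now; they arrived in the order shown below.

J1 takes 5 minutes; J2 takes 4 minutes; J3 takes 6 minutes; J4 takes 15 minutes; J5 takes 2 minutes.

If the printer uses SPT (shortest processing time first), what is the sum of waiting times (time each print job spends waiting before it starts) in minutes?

36

SPT (increasing processing time): J5 J2 J1 J3 J4.
J5: waits 0, runs 0→2
J2: waits 2, runs 2→6
J1: waits 6, runs 6→11
J3: waits 11, runs 11→17
J4: waits 17, runs 17→32
Sum = 0+2+6+11+17 = 36.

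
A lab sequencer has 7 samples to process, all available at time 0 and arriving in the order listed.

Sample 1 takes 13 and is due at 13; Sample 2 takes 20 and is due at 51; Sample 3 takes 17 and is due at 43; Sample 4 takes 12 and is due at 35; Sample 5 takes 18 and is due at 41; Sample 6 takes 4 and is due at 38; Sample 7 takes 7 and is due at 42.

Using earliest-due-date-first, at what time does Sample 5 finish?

47

EDD (increasing due date): Sample 1 Sample 4 Sample 6 Sample 5 Sample 7 Sample 3 Sample 2.
Sample 1: 0→13
Sample 4: 13→25
Sample 6: 25→29
Sample 5: 29→47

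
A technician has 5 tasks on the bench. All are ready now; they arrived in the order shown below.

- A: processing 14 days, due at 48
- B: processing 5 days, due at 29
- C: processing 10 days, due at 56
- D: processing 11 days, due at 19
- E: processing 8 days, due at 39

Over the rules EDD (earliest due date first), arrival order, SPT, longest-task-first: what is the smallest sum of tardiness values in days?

0

EDD (increasing due date): D B E A C.
D: 0→11, due 19, tardiness 0
B: 11→16, due 29, tardiness 0
E: 16→24, due 39, tardiness 0
A: 24→38, due 48, tardiness 0
C: 38→48, due 56, tardiness 0
Sum = 0+0+0+0+0 = 0.
FIFO (arrival order): A B C D E.
A: 0→14, due 48, tardiness 0
B: 14→19, due 29, tardiness 0
C: 19→29, due 56, tardiness 0
D: 29→40, due 19, tardiness 21
E: 40→48, due 39, tardiness 9
Sum = 0+0+0+21+9 = 30.
SPT (increasing processing time): B E C D A.
B: 0→5, due 29, tardiness 0
E: 5→13, due 39, tardiness 0
C: 13→23, due 56, tardiness 0
D: 23→34, due 19, tardiness 15
A: 34→48, due 48, tardiness 0
Sum = 0+0+0+15+0 = 15.
LPT (decreasing processing time): A D C E B.
A: 0→14, due 48, tardiness 0
D: 14→25, due 19, tardiness 6
C: 25→35, due 56, tardiness 0
E: 35→43, due 39, tardiness 4
B: 43→48, due 29, tardiness 19
Sum = 0+6+0+4+19 = 29.
EDD 0, FIFO 30, SPT 15, LPT 29 → minimum 0.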